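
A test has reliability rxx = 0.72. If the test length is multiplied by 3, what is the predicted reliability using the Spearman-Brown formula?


r_new = (n * rxx) / (1 + (n-1) * rxx)
r_new = (3 * 0.72) / (1 + 2 * 0.72)
r_new = 2.16 / 2.44
r_new = 0.8852

0.8852


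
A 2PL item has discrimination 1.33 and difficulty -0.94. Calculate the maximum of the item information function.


For 2PL, max info at theta = b = -0.94
I_max = a^2 / 4 = 1.33^2 / 4
= 1.7689 / 4
I_max = 0.4422

0.4422


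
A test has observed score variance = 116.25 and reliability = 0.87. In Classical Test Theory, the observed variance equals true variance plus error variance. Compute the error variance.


var_true = rxx * var_obs = 0.87 * 116.25 = 101.1375
var_error = var_obs - var_true
var_error = 116.25 - 101.1375
var_error = 15.1125

15.1125


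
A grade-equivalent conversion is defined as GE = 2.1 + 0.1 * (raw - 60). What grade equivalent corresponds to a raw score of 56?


raw - median = 56 - 60 = -4
slope * diff = 0.1 * -4 = -0.4
GE = 2.1 + -0.4
GE = 1.7

1.7


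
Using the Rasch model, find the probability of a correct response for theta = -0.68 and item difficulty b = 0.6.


theta - b = -0.68 - 0.6 = -1.28
exp(-(theta - b)) = exp(1.28) = 3.5966
P = 1 / (1 + 3.5966)
P = 0.2176

0.2176


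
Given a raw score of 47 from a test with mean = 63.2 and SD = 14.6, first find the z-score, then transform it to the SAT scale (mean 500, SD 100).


z = (X - mean) / SD = (47 - 63.2) / 14.6
z = -16.2 / 14.6
z = -1.1096
SAT-scale = SAT = 500 + 100z
Carry z at full precision (z = -16.2 / 14.6) into the conversion:
SAT-scale = 500 + 100 * (-16.2 / 14.6) = 500 + -1620 / 14.6
SAT-scale = 500 + -110.9589
SAT-scale = 389.0411

389.0411


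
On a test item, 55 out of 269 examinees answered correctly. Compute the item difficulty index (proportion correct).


Item difficulty p = number correct / total examinees
p = 55 / 269
p = 0.2045

0.2045


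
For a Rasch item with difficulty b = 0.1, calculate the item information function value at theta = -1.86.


P = 1/(1+exp(-(-1.86-0.1))) = 0.1235
I = P*(1-P) = 0.1235 * 0.8765
I = 0.1082

0.1082


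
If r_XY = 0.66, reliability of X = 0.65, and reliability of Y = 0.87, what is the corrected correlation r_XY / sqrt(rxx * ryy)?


r_corrected = rxy / sqrt(rxx * ryy)
= 0.66 / sqrt(0.65 * 0.87)
= 0.66 / sqrt(0.5655)
= 0.66 / 0.751997
r_corrected = 0.8777

0.8777


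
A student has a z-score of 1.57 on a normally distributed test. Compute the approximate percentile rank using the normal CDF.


CDF(z) = 0.5 * (1 + erf(z/sqrt(2)))
erf(1.1102) = 0.8836
CDF = 0.9418
Percentile rank = 0.9418 * 100 = 94.18

94.18


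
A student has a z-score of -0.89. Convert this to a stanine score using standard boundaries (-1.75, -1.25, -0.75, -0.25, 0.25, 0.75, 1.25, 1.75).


Stanine boundaries: [-1.75, -1.25, -0.75, -0.25, 0.25, 0.75, 1.25, 1.75]
z = -0.89
Check each boundary:
  z >= -1.75 -> could be stanine 2
  z >= -1.25 -> could be stanine 3
  z < -0.75
  z < -0.25
  z < 0.25
  z < 0.75
  z < 1.25
  z < 1.75
Highest qualifying boundary gives stanine = 3

3


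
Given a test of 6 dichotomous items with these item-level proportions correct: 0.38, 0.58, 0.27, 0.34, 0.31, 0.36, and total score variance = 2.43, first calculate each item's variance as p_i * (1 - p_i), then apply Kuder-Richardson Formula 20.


For each item, compute p_i * q_i:
  Item 1: 0.38 * 0.62 = 0.2356
  Item 2: 0.58 * 0.42 = 0.2436
  Item 3: 0.27 * 0.73 = 0.1971
  Item 4: 0.34 * 0.66 = 0.2244
  Item 5: 0.31 * 0.69 = 0.2139
  Item 6: 0.36 * 0.64 = 0.2304
Sum(p_i * q_i) = 0.2356 + 0.2436 + 0.1971 + 0.2244 + 0.2139 + 0.2304 = 1.345
KR-20 = (k/(k-1)) * (1 - Sum(p_i*q_i) / Var_total)
= (6/5) * (1 - 1.345/2.43)
= 1.2 * 0.4465
KR-20 = 0.5358

0.5358


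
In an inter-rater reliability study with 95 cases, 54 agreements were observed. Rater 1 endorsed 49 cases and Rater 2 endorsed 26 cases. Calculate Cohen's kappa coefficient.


P_o = 54/95 = 0.568421
P_e = (49*26 + 46*69) / 9025 = 0.492853
kappa = (P_o - P_e) / (1 - P_e)
kappa = (0.568421 - 0.492853) / (1 - 0.492853)
kappa = 0.149

0.149


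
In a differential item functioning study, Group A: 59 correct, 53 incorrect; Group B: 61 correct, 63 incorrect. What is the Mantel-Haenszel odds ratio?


Odds_A = 59/53 = 1.1132
Odds_B = 61/63 = 0.9683
OR = Odds_A / Odds_B = 1.1132 / 0.9683
Exactly, OR = (59 * 63) / (53 * 61) = 3717 / 3233
OR = 1.1497

1.1497


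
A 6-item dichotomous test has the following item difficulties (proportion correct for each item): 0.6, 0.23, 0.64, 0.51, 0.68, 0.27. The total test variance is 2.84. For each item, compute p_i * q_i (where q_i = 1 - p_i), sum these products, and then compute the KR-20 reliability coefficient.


For each item, compute p_i * q_i:
  Item 1: 0.6 * 0.4 = 0.24
  Item 2: 0.23 * 0.77 = 0.1771
  Item 3: 0.64 * 0.36 = 0.2304
  Item 4: 0.51 * 0.49 = 0.2499
  Item 5: 0.68 * 0.32 = 0.2176
  Item 6: 0.27 * 0.73 = 0.1971
Sum(p_i * q_i) = 0.24 + 0.1771 + 0.2304 + 0.2499 + 0.2176 + 0.1971 = 1.3121
KR-20 = (k/(k-1)) * (1 - Sum(p_i*q_i) / Var_total)
= (6/5) * (1 - 1.3121/2.84)
= 1.2 * 0.538
KR-20 = 0.6456

0.6456


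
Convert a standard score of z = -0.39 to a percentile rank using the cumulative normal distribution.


CDF(z) = 0.5 * (1 + erf(z/sqrt(2)))
erf(-0.2758) = -0.3035
CDF = 0.3483
Percentile rank = 0.3483 * 100 = 34.83

34.83


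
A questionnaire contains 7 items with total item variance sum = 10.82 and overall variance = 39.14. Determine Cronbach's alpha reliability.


alpha = (k/(k-1)) * (1 - sum(si^2)/s_total^2)
= (7/6) * (1 - 10.82/39.14)
alpha = 0.8441

0.8441


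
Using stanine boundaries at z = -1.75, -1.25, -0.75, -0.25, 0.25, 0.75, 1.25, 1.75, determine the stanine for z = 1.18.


Stanine boundaries: [-1.75, -1.25, -0.75, -0.25, 0.25, 0.75, 1.25, 1.75]
z = 1.18
Check each boundary:
  z >= -1.75 -> could be stanine 2
  z >= -1.25 -> could be stanine 3
  z >= -0.75 -> could be stanine 4
  z >= -0.25 -> could be stanine 5
  z >= 0.25 -> could be stanine 6
  z >= 0.75 -> could be stanine 7
  z < 1.25
  z < 1.75
Highest qualifying boundary gives stanine = 7

7


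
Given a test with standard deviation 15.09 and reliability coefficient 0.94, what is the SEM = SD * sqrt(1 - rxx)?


SEM = SD * sqrt(1 - rxx)
SEM = 15.09 * sqrt(1 - 0.94)
SEM = 15.09 * sqrt(0.06) = 15.09 * 0.244949
SEM = 3.6963

3.6963


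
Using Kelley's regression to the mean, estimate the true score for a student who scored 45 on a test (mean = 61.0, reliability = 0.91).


T_est = rxx * X + (1 - rxx) * mean
T_est = 0.91 * 45 + 0.09 * 61.0
T_est = 40.95 + 5.49
T_est = 46.44

46.44


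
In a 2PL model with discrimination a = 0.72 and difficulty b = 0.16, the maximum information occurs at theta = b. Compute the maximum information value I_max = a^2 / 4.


For 2PL, max info at theta = b = 0.16
I_max = a^2 / 4 = 0.72^2 / 4
= 0.5184 / 4
I_max = 0.1296

0.1296


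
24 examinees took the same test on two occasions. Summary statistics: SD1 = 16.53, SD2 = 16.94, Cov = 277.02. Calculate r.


r = cov(X,Y) / (SD_X * SD_Y)
r = 277.02 / (16.53 * 16.94)
r = 277.02 / 280.0182
r = 0.9893

0.9893


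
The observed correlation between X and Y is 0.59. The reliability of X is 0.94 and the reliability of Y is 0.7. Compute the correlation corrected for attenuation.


r_corrected = rxy / sqrt(rxx * ryy)
= 0.59 / sqrt(0.94 * 0.7)
= 0.59 / sqrt(0.658)
= 0.59 / 0.811172
r_corrected = 0.7273

0.7273


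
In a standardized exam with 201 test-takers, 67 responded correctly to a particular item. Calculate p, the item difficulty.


Item difficulty p = number correct / total examinees
p = 67 / 201
p = 0.3333

0.3333


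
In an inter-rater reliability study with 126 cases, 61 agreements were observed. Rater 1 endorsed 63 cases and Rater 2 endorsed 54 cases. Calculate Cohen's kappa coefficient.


P_o = 61/126 = 0.484127
P_e = (63*54 + 63*72) / 15876 = 0.5
kappa = (P_o - P_e) / (1 - P_e)
kappa = (0.484127 - 0.5) / (1 - 0.5)
kappa = -0.0317

-0.0317


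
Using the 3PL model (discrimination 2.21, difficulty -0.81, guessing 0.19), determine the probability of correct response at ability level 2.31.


logit = 2.21*(2.31 - -0.81) = 6.8952
P* = 1/(1 + exp(-6.8952)) = 0.999
P = 0.19 + (1 - 0.19) * 0.999
P = 0.9992

0.9992


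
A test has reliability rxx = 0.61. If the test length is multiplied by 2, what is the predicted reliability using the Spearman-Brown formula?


r_new = (n * rxx) / (1 + (n-1) * rxx)
r_new = (2 * 0.61) / (1 + 1 * 0.61)
r_new = 1.22 / 1.61
r_new = 0.7578

0.7578


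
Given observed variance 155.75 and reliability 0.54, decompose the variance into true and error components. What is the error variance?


var_true = rxx * var_obs = 0.54 * 155.75 = 84.105
var_error = var_obs - var_true
var_error = 155.75 - 84.105
var_error = 71.645

71.645


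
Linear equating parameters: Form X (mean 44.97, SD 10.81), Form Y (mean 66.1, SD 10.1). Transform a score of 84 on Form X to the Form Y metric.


slope = SD_Y / SD_X = 10.1 / 10.81 ~ 0.9343
intercept = mean_Y - slope * mean_X = 66.1 - (10.1 / 10.81) * 44.97 ~ 24.0836
Y = slope * X + intercept. To avoid rounding drift from the rounded slope/intercept, evaluate the equivalent form Y = mean_Y + SD_Y * (X - mean_X) / SD_X at full precision:
Y = 66.1 + 10.1 * (84 - 44.97) / 10.81
Y = 66.1 + 10.1 * 39.03 / 10.81
Y = 66.1 + 394.203 / 10.81
Y = 66.1 + 36.4665
Y = 102.5665

102.5665


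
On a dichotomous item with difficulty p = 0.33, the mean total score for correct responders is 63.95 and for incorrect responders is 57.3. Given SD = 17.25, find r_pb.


q = 1 - p = 0.67
rpb = ((M1 - M0) / SD) * sqrt(p * q)
rpb = ((63.95 - 57.3) / 17.25) * sqrt(0.33 * 0.67)
rpb = 0.1813

0.1813


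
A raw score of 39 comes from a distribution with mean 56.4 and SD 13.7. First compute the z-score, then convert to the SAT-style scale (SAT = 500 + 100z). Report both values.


z = (X - mean) / SD = (39 - 56.4) / 13.7
z = -17.4 / 13.7
z = -1.2701
SAT-scale = SAT = 500 + 100z
Carry z at full precision (z = -17.4 / 13.7) into the conversion:
SAT-scale = 500 + 100 * (-17.4 / 13.7) = 500 + -1740 / 13.7
SAT-scale = 500 + -127.0073
SAT-scale = 372.9927

372.9927


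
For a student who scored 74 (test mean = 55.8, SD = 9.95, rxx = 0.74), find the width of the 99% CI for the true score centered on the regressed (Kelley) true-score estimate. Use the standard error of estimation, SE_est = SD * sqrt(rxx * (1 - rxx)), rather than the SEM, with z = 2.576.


True score estimate = 0.74*74 + 0.26*55.8 = 69.268
SE_est = SD * sqrt(rxx * (1 - rxx)) = 9.95 * sqrt(0.74 * 0.26) = 9.95 * sqrt(0.1924) = 4.364411
CI = T_est +/- z * SE_est, so width = 2 * z * SE_est = 2 * 2.576 * 4.364411
Width = 22.4854

22.4854


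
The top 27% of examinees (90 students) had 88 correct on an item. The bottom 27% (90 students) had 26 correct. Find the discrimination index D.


p_upper = 88/90 = 0.9778
p_lower = 26/90 = 0.2889
D = 0.9778 - 0.2889 = 0.6889

0.6889


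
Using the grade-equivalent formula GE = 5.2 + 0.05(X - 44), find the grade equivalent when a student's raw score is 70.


raw - median = 70 - 44 = 26
slope * diff = 0.05 * 26 = 1.3
GE = 5.2 + 1.3
GE = 6.5

6.5


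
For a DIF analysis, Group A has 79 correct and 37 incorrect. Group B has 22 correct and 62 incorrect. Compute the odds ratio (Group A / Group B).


Odds_A = 79/37 = 2.1351
Odds_B = 22/62 = 0.3548
OR = Odds_A / Odds_B = 2.1351 / 0.3548
Exactly, OR = (79 * 62) / (37 * 22) = 4898 / 814
OR = 6.0172

6.0172


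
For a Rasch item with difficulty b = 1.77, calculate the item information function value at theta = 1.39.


P = 1/(1+exp(-(1.39-1.77))) = 0.4061
I = P*(1-P) = 0.4061 * 0.5939
I = 0.2412

0.2412


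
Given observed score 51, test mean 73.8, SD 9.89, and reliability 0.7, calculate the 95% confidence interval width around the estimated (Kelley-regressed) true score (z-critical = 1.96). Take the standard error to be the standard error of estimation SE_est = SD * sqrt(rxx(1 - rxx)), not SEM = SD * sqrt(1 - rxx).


True score estimate = 0.7*51 + 0.3*73.8 = 57.84
SE_est = SD * sqrt(rxx * (1 - rxx)) = 9.89 * sqrt(0.7 * 0.3) = 9.89 * sqrt(0.21) = 4.532167
CI = T_est +/- z * SE_est, so width = 2 * z * SE_est = 2 * 1.96 * 4.532167
Width = 17.7661

17.7661


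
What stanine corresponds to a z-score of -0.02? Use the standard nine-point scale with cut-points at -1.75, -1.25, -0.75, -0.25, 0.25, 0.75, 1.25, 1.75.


Stanine boundaries: [-1.75, -1.25, -0.75, -0.25, 0.25, 0.75, 1.25, 1.75]
z = -0.02
Check each boundary:
  z >= -1.75 -> could be stanine 2
  z >= -1.25 -> could be stanine 3
  z >= -0.75 -> could be stanine 4
  z >= -0.25 -> could be stanine 5
  z < 0.25
  z < 0.75
  z < 1.25
  z < 1.75
Highest qualifying boundary gives stanine = 5

5


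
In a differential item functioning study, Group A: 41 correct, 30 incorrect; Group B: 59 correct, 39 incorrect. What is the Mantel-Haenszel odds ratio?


Odds_A = 41/30 = 1.3667
Odds_B = 59/39 = 1.5128
OR = Odds_A / Odds_B = 1.3667 / 1.5128
Exactly, OR = (41 * 39) / (30 * 59) = 1599 / 1770
OR = 0.9034

0.9034


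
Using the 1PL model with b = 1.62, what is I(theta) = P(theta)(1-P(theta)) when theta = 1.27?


P = 1/(1+exp(-(1.27-1.62))) = 0.4134
I = P*(1-P) = 0.4134 * 0.5866
I = 0.2425

0.2425


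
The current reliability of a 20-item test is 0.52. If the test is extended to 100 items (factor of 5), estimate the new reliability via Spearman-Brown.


r_new = (n * rxx) / (1 + (n-1) * rxx)
r_new = (5 * 0.52) / (1 + 4 * 0.52)
r_new = 2.6 / 3.08
r_new = 0.8442

0.8442


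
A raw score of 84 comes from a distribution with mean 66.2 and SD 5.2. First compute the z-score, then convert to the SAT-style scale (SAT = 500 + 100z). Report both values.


z = (X - mean) / SD = (84 - 66.2) / 5.2
z = 17.8 / 5.2
z = 3.4231
SAT-scale = SAT = 500 + 100z
Carry z at full precision (z = 17.8 / 5.2) into the conversion:
SAT-scale = 500 + 100 * (17.8 / 5.2) = 500 + 1780 / 5.2
SAT-scale = 500 + 342.3077
SAT-scale = 842.3077

842.3077


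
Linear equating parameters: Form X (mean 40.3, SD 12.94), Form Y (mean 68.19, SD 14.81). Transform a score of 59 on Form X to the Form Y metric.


slope = SD_Y / SD_X = 14.81 / 12.94 ~ 1.1445
intercept = mean_Y - slope * mean_X = 68.19 - (14.81 / 12.94) * 40.3 ~ 22.0661
Y = slope * X + intercept. To avoid rounding drift from the rounded slope/intercept, evaluate the equivalent form Y = mean_Y + SD_Y * (X - mean_X) / SD_X at full precision:
Y = 68.19 + 14.81 * (59 - 40.3) / 12.94
Y = 68.19 + 14.81 * 18.7 / 12.94
Y = 68.19 + 276.947 / 12.94
Y = 68.19 + 21.4024
Y = 89.5924

89.5924


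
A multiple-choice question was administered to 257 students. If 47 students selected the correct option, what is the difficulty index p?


Item difficulty p = number correct / total examinees
p = 47 / 257
p = 0.1829

0.1829


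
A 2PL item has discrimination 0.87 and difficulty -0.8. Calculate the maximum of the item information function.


For 2PL, max info at theta = b = -0.8
I_max = a^2 / 4 = 0.87^2 / 4
= 0.7569 / 4
I_max = 0.1892

0.1892


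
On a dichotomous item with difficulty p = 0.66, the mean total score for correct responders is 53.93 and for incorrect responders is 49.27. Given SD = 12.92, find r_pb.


q = 1 - p = 0.34
rpb = ((M1 - M0) / SD) * sqrt(p * q)
rpb = ((53.93 - 49.27) / 12.92) * sqrt(0.66 * 0.34)
rpb = 0.1709

0.1709


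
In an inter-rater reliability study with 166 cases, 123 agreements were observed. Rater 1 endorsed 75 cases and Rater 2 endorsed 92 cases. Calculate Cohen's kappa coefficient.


P_o = 123/166 = 0.740964
P_e = (75*92 + 91*74) / 27556 = 0.494774
kappa = (P_o - P_e) / (1 - P_e)
kappa = (0.740964 - 0.494774) / (1 - 0.494774)
kappa = 0.4873

0.4873


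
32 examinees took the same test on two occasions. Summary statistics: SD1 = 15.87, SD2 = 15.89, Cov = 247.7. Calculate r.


r = cov(X,Y) / (SD_X * SD_Y)
r = 247.7 / (15.87 * 15.89)
r = 247.7 / 252.1743
r = 0.9823

0.9823


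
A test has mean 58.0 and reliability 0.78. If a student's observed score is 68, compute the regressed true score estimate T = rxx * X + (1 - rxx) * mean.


T_est = rxx * X + (1 - rxx) * mean
T_est = 0.78 * 68 + 0.22 * 58.0
T_est = 53.04 + 12.76
T_est = 65.8

65.8


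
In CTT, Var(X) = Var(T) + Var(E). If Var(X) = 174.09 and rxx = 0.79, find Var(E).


var_true = rxx * var_obs = 0.79 * 174.09 = 137.5311
var_error = var_obs - var_true
var_error = 174.09 - 137.5311
var_error = 36.5589

36.5589


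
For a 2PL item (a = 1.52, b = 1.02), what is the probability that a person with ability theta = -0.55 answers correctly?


a*(theta - b) = 1.52 * (-0.55 - 1.02) = -2.3864
exp(--2.3864) = 10.8743
P = 1 / (1 + 10.8743)
P = 0.0842

0.0842


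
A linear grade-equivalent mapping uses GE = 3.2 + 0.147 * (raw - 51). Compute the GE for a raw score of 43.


raw - median = 43 - 51 = -8
slope * diff = 0.147 * -8 = -1.176
GE = 3.2 + -1.176
GE = 2.024

2.024


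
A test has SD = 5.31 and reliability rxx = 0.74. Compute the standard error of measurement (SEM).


SEM = SD * sqrt(1 - rxx)
SEM = 5.31 * sqrt(1 - 0.74)
SEM = 5.31 * sqrt(0.26) = 5.31 * 0.509902
SEM = 2.7076

2.7076


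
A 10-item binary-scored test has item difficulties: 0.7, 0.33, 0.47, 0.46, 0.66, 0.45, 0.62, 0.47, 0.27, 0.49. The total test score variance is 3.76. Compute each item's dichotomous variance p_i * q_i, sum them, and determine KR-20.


For each item, compute p_i * q_i:
  Item 1: 0.7 * 0.3 = 0.21
  Item 2: 0.33 * 0.67 = 0.2211
  Item 3: 0.47 * 0.53 = 0.2491
  Item 4: 0.46 * 0.54 = 0.2484
  Item 5: 0.66 * 0.34 = 0.2244
  Item 6: 0.45 * 0.55 = 0.2475
  Item 7: 0.62 * 0.38 = 0.2356
  Item 8: 0.47 * 0.53 = 0.2491
  Item 9: 0.27 * 0.73 = 0.1971
  Item 10: 0.49 * 0.51 = 0.2499
Sum(p_i * q_i) = 0.21 + 0.2211 + 0.2491 + 0.2484 + 0.2244 + 0.2475 + 0.2356 + 0.2491 + 0.1971 + 0.2499 = 2.3322
KR-20 = (k/(k-1)) * (1 - Sum(p_i*q_i) / Var_total)
= (10/9) * (1 - 2.3322/3.76)
= 1.1111 * 0.3797
KR-20 = 0.4219

0.4219


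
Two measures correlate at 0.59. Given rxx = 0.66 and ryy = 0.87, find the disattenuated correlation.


r_corrected = rxy / sqrt(rxx * ryy)
= 0.59 / sqrt(0.66 * 0.87)
= 0.59 / sqrt(0.5742)
= 0.59 / 0.75776
r_corrected = 0.7786

0.7786


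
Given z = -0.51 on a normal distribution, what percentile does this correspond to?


CDF(z) = 0.5 * (1 + erf(z/sqrt(2)))
erf(-0.3606) = -0.3899
CDF = 0.305
Percentile rank = 0.305 * 100 = 30.5

30.5


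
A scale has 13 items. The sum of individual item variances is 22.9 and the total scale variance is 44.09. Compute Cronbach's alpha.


alpha = (k/(k-1)) * (1 - sum(si^2)/s_total^2)
= (13/12) * (1 - 22.9/44.09)
alpha = 0.5207

0.5207


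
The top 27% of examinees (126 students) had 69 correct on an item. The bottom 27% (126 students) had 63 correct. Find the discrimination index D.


p_upper = 69/126 = 0.5476
p_lower = 63/126 = 0.5
D = 0.5476 - 0.5 = 0.0476

0.0476


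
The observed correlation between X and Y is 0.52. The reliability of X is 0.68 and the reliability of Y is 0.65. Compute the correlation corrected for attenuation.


r_corrected = rxy / sqrt(rxx * ryy)
= 0.52 / sqrt(0.68 * 0.65)
= 0.52 / sqrt(0.442)
= 0.52 / 0.664831
r_corrected = 0.7822

0.7822


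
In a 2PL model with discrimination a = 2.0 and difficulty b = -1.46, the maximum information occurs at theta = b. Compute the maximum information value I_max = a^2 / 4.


For 2PL, max info at theta = b = -1.46
I_max = a^2 / 4 = 2.0^2 / 4
= 4.0 / 4
I_max = 1.0

1.0


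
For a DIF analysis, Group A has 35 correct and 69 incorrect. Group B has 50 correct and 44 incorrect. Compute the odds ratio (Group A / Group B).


Odds_A = 35/69 = 0.5072
Odds_B = 50/44 = 1.1364
OR = Odds_A / Odds_B = 0.5072 / 1.1364
Exactly, OR = (35 * 44) / (69 * 50) = 1540 / 3450
OR = 0.4464

0.4464


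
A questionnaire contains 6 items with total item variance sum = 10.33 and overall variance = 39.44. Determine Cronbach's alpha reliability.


alpha = (k/(k-1)) * (1 - sum(si^2)/s_total^2)
= (6/5) * (1 - 10.33/39.44)
alpha = 0.8857

0.8857


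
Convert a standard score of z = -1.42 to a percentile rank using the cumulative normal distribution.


CDF(z) = 0.5 * (1 + erf(z/sqrt(2)))
erf(-1.0041) = -0.8444
CDF = 0.0778
Percentile rank = 0.0778 * 100 = 7.78

7.78


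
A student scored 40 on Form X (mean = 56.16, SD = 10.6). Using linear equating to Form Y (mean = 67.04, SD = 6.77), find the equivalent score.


slope = SD_Y / SD_X = 6.77 / 10.6 ~ 0.6387
intercept = mean_Y - slope * mean_X = 67.04 - (6.77 / 10.6) * 56.16 ~ 31.1718
Y = slope * X + intercept. To avoid rounding drift from the rounded slope/intercept, evaluate the equivalent form Y = mean_Y + SD_Y * (X - mean_X) / SD_X at full precision:
Y = 67.04 + 6.77 * (40 - 56.16) / 10.6
Y = 67.04 - 6.77 * 16.16 / 10.6
Y = 67.04 - 109.4032 / 10.6
Y = 67.04 - 10.3211
Y = 56.7189

56.7189


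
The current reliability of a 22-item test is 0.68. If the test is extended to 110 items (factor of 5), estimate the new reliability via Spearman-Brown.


r_new = (n * rxx) / (1 + (n-1) * rxx)
r_new = (5 * 0.68) / (1 + 4 * 0.68)
r_new = 3.4 / 3.72
r_new = 0.914

0.914


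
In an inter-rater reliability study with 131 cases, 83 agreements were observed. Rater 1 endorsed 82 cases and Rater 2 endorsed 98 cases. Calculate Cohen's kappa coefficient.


P_o = 83/131 = 0.633588
P_e = (82*98 + 49*33) / 17161 = 0.562496
kappa = (P_o - P_e) / (1 - P_e)
kappa = (0.633588 - 0.562496) / (1 - 0.562496)
kappa = 0.1625

0.1625


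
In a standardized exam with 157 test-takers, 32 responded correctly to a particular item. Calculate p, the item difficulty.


Item difficulty p = number correct / total examinees
p = 32 / 157
p = 0.2038

0.2038


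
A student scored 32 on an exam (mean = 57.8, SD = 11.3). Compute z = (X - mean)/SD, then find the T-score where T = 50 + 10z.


z = (X - mean) / SD = (32 - 57.8) / 11.3
z = -25.8 / 11.3
z = -2.2832
T-score = T = 50 + 10z
Carry z at full precision (z = -25.8 / 11.3) into the conversion:
T-score = 50 + 10 * (-25.8 / 11.3) = 50 + -258 / 11.3
T-score = 50 + -22.8319
T-score = 27.1681

27.1681


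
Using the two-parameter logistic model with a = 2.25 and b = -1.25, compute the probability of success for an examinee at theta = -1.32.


a*(theta - b) = 2.25 * (-1.32 - -1.25) = -0.1575
exp(--0.1575) = 1.1706
P = 1 / (1 + 1.1706)
P = 0.4607

0.4607


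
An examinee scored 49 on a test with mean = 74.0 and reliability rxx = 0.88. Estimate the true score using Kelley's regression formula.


T_est = rxx * X + (1 - rxx) * mean
T_est = 0.88 * 49 + 0.12 * 74.0
T_est = 43.12 + 8.88
T_est = 52.0

52.0


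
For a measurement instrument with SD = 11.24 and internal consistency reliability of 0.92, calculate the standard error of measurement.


SEM = SD * sqrt(1 - rxx)
SEM = 11.24 * sqrt(1 - 0.92)
SEM = 11.24 * sqrt(0.08) = 11.24 * 0.282843
SEM = 3.1792

3.1792


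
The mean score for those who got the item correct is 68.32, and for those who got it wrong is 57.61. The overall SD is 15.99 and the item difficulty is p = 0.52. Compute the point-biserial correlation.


q = 1 - p = 0.48
rpb = ((M1 - M0) / SD) * sqrt(p * q)
rpb = ((68.32 - 57.61) / 15.99) * sqrt(0.52 * 0.48)
rpb = 0.3346

0.3346


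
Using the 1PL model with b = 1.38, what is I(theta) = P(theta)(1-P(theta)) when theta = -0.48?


P = 1/(1+exp(-(-0.48-1.38))) = 0.1347
I = P*(1-P) = 0.1347 * 0.8653
I = 0.1166

0.1166


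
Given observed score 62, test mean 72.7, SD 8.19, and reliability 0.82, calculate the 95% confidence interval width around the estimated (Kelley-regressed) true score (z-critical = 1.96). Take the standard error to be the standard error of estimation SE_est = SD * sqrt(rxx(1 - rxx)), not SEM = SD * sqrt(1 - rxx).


True score estimate = 0.82*62 + 0.18*72.7 = 63.926
SE_est = SD * sqrt(rxx * (1 - rxx)) = 8.19 * sqrt(0.82 * 0.18) = 8.19 * sqrt(0.1476) = 3.146495
CI = T_est +/- z * SE_est, so width = 2 * z * SE_est = 2 * 1.96 * 3.146495
Width = 12.3343

12.3343


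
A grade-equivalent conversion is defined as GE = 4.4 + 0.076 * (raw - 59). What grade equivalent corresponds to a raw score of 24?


raw - median = 24 - 59 = -35
slope * diff = 0.076 * -35 = -2.66
GE = 4.4 + -2.66
GE = 1.74

1.74


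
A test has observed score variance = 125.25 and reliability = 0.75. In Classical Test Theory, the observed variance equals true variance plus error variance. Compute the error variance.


var_true = rxx * var_obs = 0.75 * 125.25 = 93.9375
var_error = var_obs - var_true
var_error = 125.25 - 93.9375
var_error = 31.3125

31.3125


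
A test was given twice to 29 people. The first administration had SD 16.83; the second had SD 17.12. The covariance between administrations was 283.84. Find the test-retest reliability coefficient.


r = cov(X,Y) / (SD_X * SD_Y)
r = 283.84 / (16.83 * 17.12)
r = 283.84 / 288.1296
r = 0.9851

0.9851


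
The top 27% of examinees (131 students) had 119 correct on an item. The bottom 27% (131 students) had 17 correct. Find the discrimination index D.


p_upper = 119/131 = 0.9084
p_lower = 17/131 = 0.1298
D = 0.9084 - 0.1298 = 0.7786

0.7786


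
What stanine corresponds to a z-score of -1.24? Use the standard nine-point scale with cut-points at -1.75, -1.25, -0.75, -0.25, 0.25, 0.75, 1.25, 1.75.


Stanine boundaries: [-1.75, -1.25, -0.75, -0.25, 0.25, 0.75, 1.25, 1.75]
z = -1.24
Check each boundary:
  z >= -1.75 -> could be stanine 2
  z >= -1.25 -> could be stanine 3
  z < -0.75
  z < -0.25
  z < 0.25
  z < 0.75
  z < 1.25
  z < 1.75
Highest qualifying boundary gives stanine = 3

3


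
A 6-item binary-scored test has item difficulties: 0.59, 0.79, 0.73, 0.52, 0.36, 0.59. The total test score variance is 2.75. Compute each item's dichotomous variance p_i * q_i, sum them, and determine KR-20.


For each item, compute p_i * q_i:
  Item 1: 0.59 * 0.41 = 0.2419
  Item 2: 0.79 * 0.21 = 0.1659
  Item 3: 0.73 * 0.27 = 0.1971
  Item 4: 0.52 * 0.48 = 0.2496
  Item 5: 0.36 * 0.64 = 0.2304
  Item 6: 0.59 * 0.41 = 0.2419
Sum(p_i * q_i) = 0.2419 + 0.1659 + 0.1971 + 0.2496 + 0.2304 + 0.2419 = 1.3268
KR-20 = (k/(k-1)) * (1 - Sum(p_i*q_i) / Var_total)
= (6/5) * (1 - 1.3268/2.75)
= 1.2 * 0.5175
KR-20 = 0.621

0.621


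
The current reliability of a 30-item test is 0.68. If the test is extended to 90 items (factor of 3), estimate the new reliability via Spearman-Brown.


r_new = (n * rxx) / (1 + (n-1) * rxx)
r_new = (3 * 0.68) / (1 + 2 * 0.68)
r_new = 2.04 / 2.36
r_new = 0.8644

0.8644


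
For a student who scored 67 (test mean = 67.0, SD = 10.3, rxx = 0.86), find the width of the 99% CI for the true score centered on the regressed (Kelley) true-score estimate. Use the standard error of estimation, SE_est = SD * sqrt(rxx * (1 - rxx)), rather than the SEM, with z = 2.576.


True score estimate = 0.86*67 + 0.14*67.0 = 67.0
SE_est = SD * sqrt(rxx * (1 - rxx)) = 10.3 * sqrt(0.86 * 0.14) = 10.3 * sqrt(0.1204) = 3.573966
CI = T_est +/- z * SE_est, so width = 2 * z * SE_est = 2 * 2.576 * 3.573966
Width = 18.4131

18.4131


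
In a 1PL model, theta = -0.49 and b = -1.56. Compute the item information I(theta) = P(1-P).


P = 1/(1+exp(-(-0.49--1.56))) = 0.7446
I = P*(1-P) = 0.7446 * 0.2554
I = 0.1902

0.1902


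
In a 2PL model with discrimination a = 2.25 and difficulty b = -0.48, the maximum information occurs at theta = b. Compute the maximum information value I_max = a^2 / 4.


For 2PL, max info at theta = b = -0.48
I_max = a^2 / 4 = 2.25^2 / 4
= 5.0625 / 4
I_max = 1.2656

1.2656


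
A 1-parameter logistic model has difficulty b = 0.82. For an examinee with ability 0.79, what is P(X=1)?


theta - b = 0.79 - 0.82 = -0.03
exp(-(theta - b)) = exp(0.03) = 1.0305
P = 1 / (1 + 1.0305)
P = 0.4925

0.4925


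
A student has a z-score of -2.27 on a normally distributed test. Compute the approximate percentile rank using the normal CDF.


CDF(z) = 0.5 * (1 + erf(z/sqrt(2)))
erf(-1.6051) = -0.9768
CDF = 0.0116
Percentile rank = 0.0116 * 100 = 1.16

1.16


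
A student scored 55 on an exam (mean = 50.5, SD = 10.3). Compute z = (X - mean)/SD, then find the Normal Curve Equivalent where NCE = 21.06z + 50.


z = (X - mean) / SD = (55 - 50.5) / 10.3
z = 4.5 / 10.3
z = 0.4369
NCE = NCE = 21.06z + 50
Carry z at full precision (z = 4.5 / 10.3) into the conversion:
NCE = 21.06 * (4.5 / 10.3) + 50 = 94.77 / 10.3 + 50
NCE = 9.201 + 50
NCE = 59.201

59.201


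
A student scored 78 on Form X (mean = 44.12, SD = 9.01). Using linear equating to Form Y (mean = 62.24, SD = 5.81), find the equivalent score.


slope = SD_Y / SD_X = 5.81 / 9.01 ~ 0.6448
intercept = mean_Y - slope * mean_X = 62.24 - (5.81 / 9.01) * 44.12 ~ 33.7897
Y = slope * X + intercept. To avoid rounding drift from the rounded slope/intercept, evaluate the equivalent form Y = mean_Y + SD_Y * (X - mean_X) / SD_X at full precision:
Y = 62.24 + 5.81 * (78 - 44.12) / 9.01
Y = 62.24 + 5.81 * 33.88 / 9.01
Y = 62.24 + 196.8428 / 9.01
Y = 62.24 + 21.8471
Y = 84.0871

84.0871


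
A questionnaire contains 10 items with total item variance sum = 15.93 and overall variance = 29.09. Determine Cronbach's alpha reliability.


alpha = (k/(k-1)) * (1 - sum(si^2)/s_total^2)
= (10/9) * (1 - 15.93/29.09)
alpha = 0.5027

0.5027


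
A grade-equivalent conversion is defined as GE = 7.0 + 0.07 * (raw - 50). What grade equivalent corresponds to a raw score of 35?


raw - median = 35 - 50 = -15
slope * diff = 0.07 * -15 = -1.05
GE = 7.0 + -1.05
GE = 5.95

5.95


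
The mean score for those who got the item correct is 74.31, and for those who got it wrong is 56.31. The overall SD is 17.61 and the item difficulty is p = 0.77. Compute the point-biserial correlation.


q = 1 - p = 0.23
rpb = ((M1 - M0) / SD) * sqrt(p * q)
rpb = ((74.31 - 56.31) / 17.61) * sqrt(0.77 * 0.23)
rpb = 0.4302

0.4302


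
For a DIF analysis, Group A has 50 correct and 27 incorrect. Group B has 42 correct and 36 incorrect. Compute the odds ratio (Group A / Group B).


Odds_A = 50/27 = 1.8519
Odds_B = 42/36 = 1.1667
OR = Odds_A / Odds_B = 1.8519 / 1.1667
Exactly, OR = (50 * 36) / (27 * 42) = 1800 / 1134
OR = 1.5873

1.5873


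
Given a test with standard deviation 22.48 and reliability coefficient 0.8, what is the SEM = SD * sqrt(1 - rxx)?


SEM = SD * sqrt(1 - rxx)
SEM = 22.48 * sqrt(1 - 0.8)
SEM = 22.48 * sqrt(0.2) = 22.48 * 0.447214
SEM = 10.0534

10.0534


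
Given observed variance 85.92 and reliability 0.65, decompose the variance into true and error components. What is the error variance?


var_true = rxx * var_obs = 0.65 * 85.92 = 55.848
var_error = var_obs - var_true
var_error = 85.92 - 55.848
var_error = 30.072

30.072


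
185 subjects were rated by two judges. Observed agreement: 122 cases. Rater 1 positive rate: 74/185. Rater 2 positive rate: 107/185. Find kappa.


P_o = 122/185 = 0.659459
P_e = (74*107 + 111*78) / 34225 = 0.484324
kappa = (P_o - P_e) / (1 - P_e)
kappa = (0.659459 - 0.484324) / (1 - 0.484324)
kappa = 0.3396

0.3396


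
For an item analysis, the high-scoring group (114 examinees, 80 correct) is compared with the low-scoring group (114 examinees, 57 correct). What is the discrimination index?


p_upper = 80/114 = 0.7018
p_lower = 57/114 = 0.5
D = 0.7018 - 0.5 = 0.2018

0.2018


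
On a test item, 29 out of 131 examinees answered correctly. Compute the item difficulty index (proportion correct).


Item difficulty p = number correct / total examinees
p = 29 / 131
p = 0.2214

0.2214


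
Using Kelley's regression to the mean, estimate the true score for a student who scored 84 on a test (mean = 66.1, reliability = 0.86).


T_est = rxx * X + (1 - rxx) * mean
T_est = 0.86 * 84 + 0.14 * 66.1
T_est = 72.24 + 9.254
T_est = 81.494

81.494


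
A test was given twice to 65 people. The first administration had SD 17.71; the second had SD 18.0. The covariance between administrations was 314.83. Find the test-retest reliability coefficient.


r = cov(X,Y) / (SD_X * SD_Y)
r = 314.83 / (17.71 * 18.0)
r = 314.83 / 318.78
r = 0.9876

0.9876


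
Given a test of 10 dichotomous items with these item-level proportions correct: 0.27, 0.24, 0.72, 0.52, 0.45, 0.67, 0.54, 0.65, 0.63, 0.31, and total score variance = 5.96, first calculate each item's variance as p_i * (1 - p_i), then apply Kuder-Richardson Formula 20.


For each item, compute p_i * q_i:
  Item 1: 0.27 * 0.73 = 0.1971
  Item 2: 0.24 * 0.76 = 0.1824
  Item 3: 0.72 * 0.28 = 0.2016
  Item 4: 0.52 * 0.48 = 0.2496
  Item 5: 0.45 * 0.55 = 0.2475
  Item 6: 0.67 * 0.33 = 0.2211
  Item 7: 0.54 * 0.46 = 0.2484
  Item 8: 0.65 * 0.35 = 0.2275
  Item 9: 0.63 * 0.37 = 0.2331
  Item 10: 0.31 * 0.69 = 0.2139
Sum(p_i * q_i) = 0.1971 + 0.1824 + 0.2016 + 0.2496 + 0.2475 + 0.2211 + 0.2484 + 0.2275 + 0.2331 + 0.2139 = 2.2222
KR-20 = (k/(k-1)) * (1 - Sum(p_i*q_i) / Var_total)
= (10/9) * (1 - 2.2222/5.96)
= 1.1111 * 0.6271
KR-20 = 0.6968

0.6968


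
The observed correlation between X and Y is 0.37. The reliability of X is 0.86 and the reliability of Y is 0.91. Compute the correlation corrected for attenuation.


r_corrected = rxy / sqrt(rxx * ryy)
= 0.37 / sqrt(0.86 * 0.91)
= 0.37 / sqrt(0.7826)
= 0.37 / 0.884647
r_corrected = 0.4182

0.4182


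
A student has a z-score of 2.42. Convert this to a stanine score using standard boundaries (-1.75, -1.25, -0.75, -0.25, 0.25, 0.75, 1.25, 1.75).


Stanine boundaries: [-1.75, -1.25, -0.75, -0.25, 0.25, 0.75, 1.25, 1.75]
z = 2.42
Check each boundary:
  z >= -1.75 -> could be stanine 2
  z >= -1.25 -> could be stanine 3
  z >= -0.75 -> could be stanine 4
  z >= -0.25 -> could be stanine 5
  z >= 0.25 -> could be stanine 6
  z >= 0.75 -> could be stanine 7
  z >= 1.25 -> could be stanine 8
  z >= 1.75 -> could be stanine 9
Highest qualifying boundary gives stanine = 9

9


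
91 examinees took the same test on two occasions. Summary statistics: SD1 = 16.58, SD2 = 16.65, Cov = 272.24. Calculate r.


r = cov(X,Y) / (SD_X * SD_Y)
r = 272.24 / (16.58 * 16.65)
r = 272.24 / 276.057
r = 0.9862

0.9862


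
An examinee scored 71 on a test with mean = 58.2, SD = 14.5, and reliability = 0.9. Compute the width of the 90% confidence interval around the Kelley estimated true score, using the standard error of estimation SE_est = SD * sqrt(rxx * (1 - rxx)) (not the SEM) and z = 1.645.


True score estimate = 0.9*71 + 0.1*58.2 = 69.72
SE_est = SD * sqrt(rxx * (1 - rxx)) = 14.5 * sqrt(0.9 * 0.1) = 14.5 * sqrt(0.09) = 4.35
CI = T_est +/- z * SE_est, so width = 2 * z * SE_est = 2 * 1.645 * 4.35
Width = 14.3115

14.3115


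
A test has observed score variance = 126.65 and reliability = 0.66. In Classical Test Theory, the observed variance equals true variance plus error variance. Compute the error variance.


var_true = rxx * var_obs = 0.66 * 126.65 = 83.589
var_error = var_obs - var_true
var_error = 126.65 - 83.589
var_error = 43.061

43.061


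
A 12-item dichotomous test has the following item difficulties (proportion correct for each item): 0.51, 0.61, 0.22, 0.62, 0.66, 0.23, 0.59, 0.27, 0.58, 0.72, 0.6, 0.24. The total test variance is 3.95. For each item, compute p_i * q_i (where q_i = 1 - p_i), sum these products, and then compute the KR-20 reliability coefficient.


For each item, compute p_i * q_i:
  Item 1: 0.51 * 0.49 = 0.2499
  Item 2: 0.61 * 0.39 = 0.2379
  Item 3: 0.22 * 0.78 = 0.1716
  Item 4: 0.62 * 0.38 = 0.2356
  Item 5: 0.66 * 0.34 = 0.2244
  Item 6: 0.23 * 0.77 = 0.1771
  Item 7: 0.59 * 0.41 = 0.2419
  Item 8: 0.27 * 0.73 = 0.1971
  Item 9: 0.58 * 0.42 = 0.2436
  Item 10: 0.72 * 0.28 = 0.2016
  Item 11: 0.6 * 0.4 = 0.24
  Item 12: 0.24 * 0.76 = 0.1824
Sum(p_i * q_i) = 0.2499 + 0.2379 + 0.1716 + 0.2356 + 0.2244 + 0.1771 + 0.2419 + 0.1971 + 0.2436 + 0.2016 + 0.24 + 0.1824 = 2.6031
KR-20 = (k/(k-1)) * (1 - Sum(p_i*q_i) / Var_total)
= (12/11) * (1 - 2.6031/3.95)
= 1.0909 * 0.341
KR-20 = 0.372

0.372


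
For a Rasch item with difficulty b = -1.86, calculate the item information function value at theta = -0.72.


P = 1/(1+exp(-(-0.72--1.86))) = 0.7577
I = P*(1-P) = 0.7577 * 0.2423
I = 0.1836

0.1836


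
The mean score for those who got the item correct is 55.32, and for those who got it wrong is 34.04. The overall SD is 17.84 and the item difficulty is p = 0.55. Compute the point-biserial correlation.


q = 1 - p = 0.45
rpb = ((M1 - M0) / SD) * sqrt(p * q)
rpb = ((55.32 - 34.04) / 17.84) * sqrt(0.55 * 0.45)
rpb = 0.5934

0.5934


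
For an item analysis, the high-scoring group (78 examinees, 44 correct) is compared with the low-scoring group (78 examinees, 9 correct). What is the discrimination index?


p_upper = 44/78 = 0.5641
p_lower = 9/78 = 0.1154
D = 0.5641 - 0.1154 = 0.4487

0.4487


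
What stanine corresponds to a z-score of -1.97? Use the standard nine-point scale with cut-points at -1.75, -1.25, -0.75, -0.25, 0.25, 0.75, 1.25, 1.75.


Stanine boundaries: [-1.75, -1.25, -0.75, -0.25, 0.25, 0.75, 1.25, 1.75]
z = -1.97
Check each boundary:
  z < -1.75
  z < -1.25
  z < -0.75
  z < -0.25
  z < 0.25
  z < 0.75
  z < 1.25
  z < 1.75
Highest qualifying boundary gives stanine = 1

1


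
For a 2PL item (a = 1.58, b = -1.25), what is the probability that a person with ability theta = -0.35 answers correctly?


a*(theta - b) = 1.58 * (-0.35 - -1.25) = 1.422
exp(-1.422) = 0.2412
P = 1 / (1 + 0.2412)
P = 0.8057

0.8057


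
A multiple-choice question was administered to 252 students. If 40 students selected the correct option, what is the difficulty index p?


Item difficulty p = number correct / total examinees
p = 40 / 252
p = 0.1587

0.1587


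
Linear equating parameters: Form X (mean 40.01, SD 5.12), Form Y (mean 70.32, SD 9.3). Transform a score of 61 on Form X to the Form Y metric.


slope = SD_Y / SD_X = 9.3 / 5.12 ~ 1.8164
intercept = mean_Y - slope * mean_X = 70.32 - (9.3 / 5.12) * 40.01 ~ -2.3544
Y = slope * X + intercept. To avoid rounding drift from the rounded slope/intercept, evaluate the equivalent form Y = mean_Y + SD_Y * (X - mean_X) / SD_X at full precision:
Y = 70.32 + 9.3 * (61 - 40.01) / 5.12
Y = 70.32 + 9.3 * 20.99 / 5.12
Y = 70.32 + 195.207 / 5.12
Y = 70.32 + 38.1264
Y = 108.4464

108.4464


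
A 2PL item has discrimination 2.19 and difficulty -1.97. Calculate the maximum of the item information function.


For 2PL, max info at theta = b = -1.97
I_max = a^2 / 4 = 2.19^2 / 4
= 4.7961 / 4
I_max = 1.199

1.199


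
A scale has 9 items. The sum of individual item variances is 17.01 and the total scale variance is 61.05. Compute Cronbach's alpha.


alpha = (k/(k-1)) * (1 - sum(si^2)/s_total^2)
= (9/8) * (1 - 17.01/61.05)
alpha = 0.8115

0.8115


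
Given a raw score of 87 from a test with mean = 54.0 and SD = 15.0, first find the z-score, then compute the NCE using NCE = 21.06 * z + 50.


z = (X - mean) / SD = (87 - 54.0) / 15.0
z = 33.0 / 15.0
z = 2.2
NCE = NCE = 21.06z + 50
Carry z at full precision (z = 33.0 / 15.0) into the conversion:
NCE = 21.06 * (33.0 / 15.0) + 50 = 694.98 / 15.0 + 50
NCE = 46.332 + 50
NCE = 96.332

96.332


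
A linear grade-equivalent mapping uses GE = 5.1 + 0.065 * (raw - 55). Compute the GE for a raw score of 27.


raw - median = 27 - 55 = -28
slope * diff = 0.065 * -28 = -1.82
GE = 5.1 + -1.82
GE = 3.28

3.28


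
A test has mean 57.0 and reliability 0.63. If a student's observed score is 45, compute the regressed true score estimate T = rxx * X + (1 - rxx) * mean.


T_est = rxx * X + (1 - rxx) * mean
T_est = 0.63 * 45 + 0.37 * 57.0
T_est = 28.35 + 21.09
T_est = 49.44

49.44


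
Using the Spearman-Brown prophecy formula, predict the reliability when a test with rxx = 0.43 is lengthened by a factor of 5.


r_new = (n * rxx) / (1 + (n-1) * rxx)
r_new = (5 * 0.43) / (1 + 4 * 0.43)
r_new = 2.15 / 2.72
r_new = 0.7904

0.7904


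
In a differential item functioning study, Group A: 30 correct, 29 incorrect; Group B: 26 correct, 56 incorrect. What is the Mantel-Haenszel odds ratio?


Odds_A = 30/29 = 1.0345
Odds_B = 26/56 = 0.4643
OR = Odds_A / Odds_B = 1.0345 / 0.4643
Exactly, OR = (30 * 56) / (29 * 26) = 1680 / 754
OR = 2.2281

2.2281
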